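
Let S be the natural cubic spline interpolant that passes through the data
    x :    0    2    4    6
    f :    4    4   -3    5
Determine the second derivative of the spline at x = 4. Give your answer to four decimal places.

6.7000

Write σ_i for S''(x_i). With h_i = 2, 2, 2 and divided differences Δ_i = 0, -7/2, 4, the continuity of S' gives the tridiagonal system
  2·σ_0 + 8·σ_1 + 2·σ_2 = 6(Δ_1 - Δ_0) = -21
  2·σ_1 + 8·σ_2 + 2·σ_3 = 6(Δ_2 - Δ_1) = 45
Natural end conditions: σ_0 = σ_3 = 0.
Solving: σ_0 = 0, σ_1 = -43/10, σ_2 = 67/10, σ_3 = 0.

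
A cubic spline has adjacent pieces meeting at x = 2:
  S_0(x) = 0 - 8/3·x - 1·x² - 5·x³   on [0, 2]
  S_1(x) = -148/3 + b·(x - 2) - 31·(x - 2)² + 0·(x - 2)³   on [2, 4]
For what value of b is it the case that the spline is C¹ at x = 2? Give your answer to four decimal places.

S_0'(x) = -8/3 - 2·x - 15·x², so S_0'(2) = -200/3. On the right, S_1'(2) = b, so b = -200/3.

-66.6667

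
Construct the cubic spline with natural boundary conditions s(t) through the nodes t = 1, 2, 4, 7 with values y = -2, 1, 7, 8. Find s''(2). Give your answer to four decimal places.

0.5714

Write M_i for s''(x_i). With h_i = 1, 2, 3 and divided differences Δ_i = 3, 3, 1/3, the continuity of s' gives the tridiagonal system
  1·M_0 + 6·M_1 + 2·M_2 = 6(Δ_1 - Δ_0) = 0
  2·M_1 + 10·M_2 + 3·M_3 = 6(Δ_2 - Δ_1) = -16
Natural end conditions: M_0 = M_3 = 0.
Forward elimination and back-substitution give M_0 = 0, M_1 = 4/7, M_2 = -12/7, M_3 = 0.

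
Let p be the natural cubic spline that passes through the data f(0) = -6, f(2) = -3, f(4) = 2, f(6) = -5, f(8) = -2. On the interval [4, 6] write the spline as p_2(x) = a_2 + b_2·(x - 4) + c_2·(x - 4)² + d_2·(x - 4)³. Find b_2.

-1

With m_i denoting the second derivative at x_i, h_i = 2, 2, 2, 2, and Δ_i = (y_(i+1) − y_i)/h_i = 3/2, 5/2, -7/2, 3/2:
  2·m_0 + 8·m_1 + 2·m_2 = 6(Δ_1 - Δ_0) = 6
  2·m_1 + 8·m_2 + 2·m_3 = 6(Δ_2 - Δ_1) = -36
  2·m_2 + 8·m_3 + 2·m_4 = 6(Δ_3 - Δ_2) = 30
Natural end conditions: m_0 = m_4 = 0.
Forward elimination and back-substitution give m_0 = 0, m_1 = 33/14, m_2 = -45/7, m_3 = 75/14, m_4 = 0.
On [4, 6], with p_2(x) = a_2 + b_2·(x - 4) + c_2·(x - 4)² + d_2·(x - 4)³: c_2 = m_2/2 = -45/14, d_2 = (m_3 - m_2)/(6h_2) = 55/56, b_2 = Δ_2 - h_2(2m_2 + m_3)/6 = -1.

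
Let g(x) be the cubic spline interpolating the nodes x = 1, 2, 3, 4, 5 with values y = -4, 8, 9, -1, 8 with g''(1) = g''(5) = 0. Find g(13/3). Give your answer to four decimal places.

Let M_i = g''(x_i). Step sizes h_i = 1, 1, 1, 1; slopes of the chords Δ_i = (y_(i+1) - y_i)/h_i = 12, 1, -10, 9.
  1·M_0 + 4·M_1 + 1·M_2 = 6(Δ_1 - Δ_0) = -66
  1·M_1 + 4·M_2 + 1·M_3 = 6(Δ_2 - Δ_1) = -66
  1·M_2 + 4·M_3 + 1·M_4 = 6(Δ_3 - Δ_2) = 114
Natural end conditions: M_0 = M_4 = 0.
Hence M_0 = 0, M_1 = -153/14, M_2 = -156/7, M_3 = 477/14, M_4 = 0.
On [4, 5], g(x) = -1 - 33/14·(x - 4) + 477/28·(x - 4)² - 159/28·(x - 4)³.
With (x - 4) = 1/3: g(13/3) = -13/126.

-0.1032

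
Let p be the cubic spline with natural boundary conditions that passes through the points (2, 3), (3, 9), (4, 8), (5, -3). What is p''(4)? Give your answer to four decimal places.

Put M_i = p'' at the i-th knot. Here h = (1, 1, 1) and Δ = (6, -1, -11), so the interior equations h_(i-1)·M_(i-1) + 2(h_(i-1)+h_i)·M_i + h_i·M_(i+1) = 6(Δ_i − Δ_(i-1)) read
  1·M_0 + 4·M_1 + 1·M_2 = 6(Δ_1 - Δ_0) = -42
  1·M_1 + 4·M_2 + 1·M_3 = 6(Δ_2 - Δ_1) = -60
Natural end conditions: M_0 = M_3 = 0.
Solving the tridiagonal system: M_0 = 0, M_1 = -36/5, M_2 = -66/5, M_3 = 0.

-13.2000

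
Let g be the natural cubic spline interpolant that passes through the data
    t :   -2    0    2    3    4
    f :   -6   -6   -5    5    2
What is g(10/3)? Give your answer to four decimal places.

Write M_i for g''(x_i). With h_i = 2, 2, 1, 1 and divided differences Δ_i = 0, 1/2, 10, -3, the continuity of g' gives the tridiagonal system
  2·M_0 + 8·M_1 + 2·M_2 = 6(Δ_1 - Δ_0) = 3
  2·M_1 + 6·M_2 + 1·M_3 = 6(Δ_2 - Δ_1) = 57
  1·M_2 + 4·M_3 + 1·M_4 = 6(Δ_3 - Δ_2) = -78
Natural end conditions: M_0 = M_4 = 0.
Forward elimination and back-substitution give M_0 = 0, M_1 = -181/56, M_2 = 101/7, M_3 = -647/28, M_4 = 0.
On [3, 4], g(t) = 5 + 395/84·(t - 3) - 647/56·(t - 3)² + 647/168·(t - 3)³.
With (t - 3) = 1/3: g(10/3) = 12307/2268.

5.4264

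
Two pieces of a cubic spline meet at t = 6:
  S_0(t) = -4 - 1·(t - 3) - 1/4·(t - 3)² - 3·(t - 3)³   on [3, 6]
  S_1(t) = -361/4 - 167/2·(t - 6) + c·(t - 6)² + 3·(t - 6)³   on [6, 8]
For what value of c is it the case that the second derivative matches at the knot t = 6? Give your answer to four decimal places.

-27.2500

S_0''(t) = -1/2 - 18·(t - 3), so S_0''(6) = -109/2. On the right, S_1''(6) = 2c, so c = -109/4.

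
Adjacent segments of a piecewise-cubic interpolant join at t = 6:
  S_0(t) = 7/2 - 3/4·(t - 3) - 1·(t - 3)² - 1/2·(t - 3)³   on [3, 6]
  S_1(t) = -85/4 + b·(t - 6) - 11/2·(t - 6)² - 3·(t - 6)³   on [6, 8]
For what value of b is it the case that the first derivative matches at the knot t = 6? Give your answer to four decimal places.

S_0'(t) = -3/4 - 2·(t - 3) - 3/2·(t - 3)², so S_0'(6) = -81/4. On the right, S_1'(6) = b, so b = -81/4.

-20.2500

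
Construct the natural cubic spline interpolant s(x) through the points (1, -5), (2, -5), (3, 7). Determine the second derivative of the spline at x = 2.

Let m_i = s''(x_i). Step sizes h_i = 1, 1; slopes of the chords Δ_i = (y_(i+1) - y_i)/h_i = 0, 12.
  1·m_0 + 4·m_1 + 1·m_2 = 6(Δ_1 - Δ_0) = 72
Natural end conditions: m_0 = m_2 = 0.
Solving the tridiagonal system: m_0 = 0, m_1 = 18, m_2 = 0.

18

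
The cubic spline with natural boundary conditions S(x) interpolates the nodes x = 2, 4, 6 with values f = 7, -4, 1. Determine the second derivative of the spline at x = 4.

6

Let m_i = S''(x_i). Step sizes h_i = 2, 2; slopes of the chords Δ_i = (y_(i+1) - y_i)/h_i = -11/2, 5/2.
  2·m_0 + 8·m_1 + 2·m_2 = 6(Δ_1 - Δ_0) = 48
Natural end conditions: m_0 = m_2 = 0.
Forward elimination and back-substitution give m_0 = 0, m_1 = 6, m_2 = 0.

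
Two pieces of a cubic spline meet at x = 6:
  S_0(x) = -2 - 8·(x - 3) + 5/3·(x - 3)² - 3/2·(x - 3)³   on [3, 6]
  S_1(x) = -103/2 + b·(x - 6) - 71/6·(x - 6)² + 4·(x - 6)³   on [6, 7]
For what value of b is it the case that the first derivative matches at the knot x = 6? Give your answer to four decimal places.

S_0'(x) = -8 + 10/3·(x - 3) - 9/2·(x - 3)², so S_0'(6) = -77/2. On the right, S_1'(6) = b, so b = -77/2.

-38.5000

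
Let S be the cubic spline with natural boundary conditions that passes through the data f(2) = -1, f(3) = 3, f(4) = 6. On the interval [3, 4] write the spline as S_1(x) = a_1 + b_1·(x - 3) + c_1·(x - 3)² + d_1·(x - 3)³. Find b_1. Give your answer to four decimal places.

With m_i denoting the second derivative at x_i, h_i = 1, 1, and Δ_i = (y_(i+1) − y_i)/h_i = 4, 3:
  1·m_0 + 4·m_1 + 1·m_2 = 6(Δ_1 - Δ_0) = -6
Natural end conditions: m_0 = m_2 = 0.
Solving: m_0 = 0, m_1 = -3/2, m_2 = 0.
On [3, 4], with S_1(x) = a_1 + b_1·(x - 3) + c_1·(x - 3)² + d_1·(x - 3)³: c_1 = m_1/2 = -3/4, d_1 = (m_2 - m_1)/(6h_1) = 1/4, b_1 = Δ_1 - h_1(2m_1 + m_2)/6 = 7/2.

3.5000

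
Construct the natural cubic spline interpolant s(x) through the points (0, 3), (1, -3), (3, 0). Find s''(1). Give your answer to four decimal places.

7.5000

Write m_i for s''(x_i). With h_i = 1, 2 and divided differences Δ_i = -6, 3/2, the continuity of s' gives the tridiagonal system
  1·m_0 + 6·m_1 + 2·m_2 = 6(Δ_1 - Δ_0) = 45
Natural end conditions: m_0 = m_2 = 0.
Solving: m_0 = 0, m_1 = 15/2, m_2 = 0.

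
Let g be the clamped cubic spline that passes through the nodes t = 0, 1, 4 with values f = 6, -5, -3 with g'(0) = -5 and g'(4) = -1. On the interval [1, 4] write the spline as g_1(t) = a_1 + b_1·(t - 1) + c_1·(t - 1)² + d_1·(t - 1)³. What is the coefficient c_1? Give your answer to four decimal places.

Put M_i = g'' at the i-th knot. Here h = (1, 3) and Δ = (-11, 2/3), so the interior equations h_(i-1)·M_(i-1) + 2(h_(i-1)+h_i)·M_i + h_i·M_(i+1) = 6(Δ_i − Δ_(i-1)) read
  1·M_0 + 8·M_1 + 3·M_2 = 6(Δ_1 - Δ_0) = 70
Clamped end conditions give two more equations: 2h_0·M_0 + h_0·M_1 = 6(Δ_0 - g'(0)) = -36 and h_1·M_1 + 2h_1·M_2 = 6(g'(4) - Δ_1) = -10.
Hence M_0 = -103/4, M_1 = 31/2, M_2 = -113/12.
On [1, 4], with g_1(t) = a_1 + b_1·(t - 1) + c_1·(t - 1)² + d_1·(t - 1)³: c_1 = M_1/2 = 31/4, d_1 = (M_2 - M_1)/(6h_1) = -299/216, b_1 = Δ_1 - h_1(2M_1 + M_2)/6 = -81/8.

7.7500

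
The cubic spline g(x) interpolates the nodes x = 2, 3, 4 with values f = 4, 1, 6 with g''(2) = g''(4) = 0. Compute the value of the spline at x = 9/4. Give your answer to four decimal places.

Put m_i = g'' at the i-th knot. Here h = (1, 1) and Δ = (-3, 5), so the interior equations h_(i-1)·m_(i-1) + 2(h_(i-1)+h_i)·m_i + h_i·m_(i+1) = 6(Δ_i − Δ_(i-1)) read
  1·m_0 + 4·m_1 + 1·m_2 = 6(Δ_1 - Δ_0) = 48
Natural end conditions: m_0 = m_2 = 0.
Hence m_0 = 0, m_1 = 12, m_2 = 0.
On [2, 3], g(x) = 4 - 5·(x - 2) + 0·(x - 2)² + 2·(x - 2)³.
With (x - 2) = 1/4: g(9/4) = 89/32.

2.7813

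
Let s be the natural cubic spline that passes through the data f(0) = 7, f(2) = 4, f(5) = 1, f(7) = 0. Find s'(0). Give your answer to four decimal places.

-1.5769

Let M_i = s''(x_i). Step sizes h_i = 2, 3, 2; slopes of the chords Δ_i = (y_(i+1) - y_i)/h_i = -3/2, -1, -1/2.
  2·M_0 + 10·M_1 + 3·M_2 = 6(Δ_1 - Δ_0) = 3
  3·M_1 + 10·M_2 + 2·M_3 = 6(Δ_2 - Δ_1) = 3
Natural end conditions: M_0 = M_3 = 0.
Hence M_0 = 0, M_1 = 3/13, M_2 = 3/13, M_3 = 0.
On [0, 2], s'(x) = b_0 + 2c_0·x + 3d_0·x² with b_0 = Δ_0 - h_0(2M_0 + M_1)/6 = -41/26, c_0 = M_0/2 = 0, d_0 = (M_1 - M_0)/(6h_0) = 1/52. So s'(0) = -41/26.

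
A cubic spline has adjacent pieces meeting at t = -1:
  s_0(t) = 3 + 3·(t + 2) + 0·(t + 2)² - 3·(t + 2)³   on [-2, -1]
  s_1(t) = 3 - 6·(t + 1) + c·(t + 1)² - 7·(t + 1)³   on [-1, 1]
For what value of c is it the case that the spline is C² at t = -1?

-9

s_0''(t) = 0 - 18·(t + 2), so s_0''(-1) = -18. On the right, s_1''(-1) = 2c, so c = -9.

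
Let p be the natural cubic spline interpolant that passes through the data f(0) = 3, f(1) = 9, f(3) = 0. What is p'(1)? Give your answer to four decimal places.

Let σ_i = p''(x_i). Step sizes h_i = 1, 2; slopes of the chords Δ_i = (y_(i+1) - y_i)/h_i = 6, -9/2.
  1·σ_0 + 6·σ_1 + 2·σ_2 = 6(Δ_1 - Δ_0) = -63
Natural end conditions: σ_0 = σ_2 = 0.
Forward elimination and back-substitution give σ_0 = 0, σ_1 = -21/2, σ_2 = 0.
On [1, 3], p'(x) = b_1 + 2c_1·(x - 1) + 3d_1·(x - 1)² with b_1 = Δ_1 - h_1(2σ_1 + σ_2)/6 = 5/2, c_1 = σ_1/2 = -21/4, d_1 = (σ_2 - σ_1)/(6h_1) = 7/8. So p'(1) = 5/2.

2.5000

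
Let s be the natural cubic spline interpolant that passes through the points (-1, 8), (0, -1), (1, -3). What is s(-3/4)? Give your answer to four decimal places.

Let M_i = s''(x_i). Step sizes h_i = 1, 1; slopes of the chords Δ_i = (y_(i+1) - y_i)/h_i = -9, -2.
  1·M_0 + 4·M_1 + 1·M_2 = 6(Δ_1 - Δ_0) = 42
Natural end conditions: M_0 = M_2 = 0.
Solving the tridiagonal system: M_0 = 0, M_1 = 21/2, M_2 = 0.
On [-1, 0], s(x) = 8 - 43/4·(x + 1) + 0·(x + 1)² + 7/4·(x + 1)³.
With (x + 1) = 1/4: s(-3/4) = 1367/256.

5.3398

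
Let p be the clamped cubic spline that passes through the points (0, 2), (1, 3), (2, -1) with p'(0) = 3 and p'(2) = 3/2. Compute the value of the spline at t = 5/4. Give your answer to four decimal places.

Put σ_i = p'' at the i-th knot. Here h = (1, 1) and Δ = (1, -4), so the interior equations h_(i-1)·σ_(i-1) + 2(h_(i-1)+h_i)·σ_i + h_i·σ_(i+1) = 6(Δ_i − Δ_(i-1)) read
  1·σ_0 + 4·σ_1 + 1·σ_2 = 6(Δ_1 - Δ_0) = -30
Clamped end conditions give two more equations: 2h_0·σ_0 + h_0·σ_1 = 6(Δ_0 - p'(0)) = -12 and h_1·σ_1 + 2h_1·σ_2 = 6(p'(2) - Δ_1) = 33.
Solving the tridiagonal system: σ_0 = 3/4, σ_1 = -27/2, σ_2 = 93/4.
On [1, 2], p(t) = 3 - 27/8·(t - 1) - 27/4·(t - 1)² + 49/8·(t - 1)³.
With (t - 1) = 1/4: p(5/4) = 937/512.

1.8301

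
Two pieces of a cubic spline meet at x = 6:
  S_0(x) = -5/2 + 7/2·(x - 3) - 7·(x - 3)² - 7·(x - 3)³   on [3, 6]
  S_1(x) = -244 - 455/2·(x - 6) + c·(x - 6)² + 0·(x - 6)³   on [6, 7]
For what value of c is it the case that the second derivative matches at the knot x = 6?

-70

S_0''(x) = -14 - 42·(x - 3), so S_0''(6) = -140. On the right, S_1''(6) = 2c, so c = -70.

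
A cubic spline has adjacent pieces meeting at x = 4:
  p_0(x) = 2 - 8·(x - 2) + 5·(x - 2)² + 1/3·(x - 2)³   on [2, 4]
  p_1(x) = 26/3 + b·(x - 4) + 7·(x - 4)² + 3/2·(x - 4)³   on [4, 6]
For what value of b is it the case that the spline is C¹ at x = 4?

16

p_0'(x) = -8 + 10·(x - 2) + 1·(x - 2)², so p_0'(4) = 16. On the right, p_1'(4) = b, so b = 16.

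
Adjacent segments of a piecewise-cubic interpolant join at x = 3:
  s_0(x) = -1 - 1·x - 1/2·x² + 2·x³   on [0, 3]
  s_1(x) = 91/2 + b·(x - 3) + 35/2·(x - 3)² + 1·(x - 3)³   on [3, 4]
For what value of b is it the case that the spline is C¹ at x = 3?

50

s_0'(x) = -1 - 1·x + 6·x², so s_0'(3) = 50. On the right, s_1'(3) = b, so b = 50.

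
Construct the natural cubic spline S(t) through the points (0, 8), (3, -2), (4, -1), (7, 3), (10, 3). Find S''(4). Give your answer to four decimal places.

Let M_i = S''(x_i). Step sizes h_i = 3, 1, 3, 3; slopes of the chords Δ_i = (y_(i+1) - y_i)/h_i = -10/3, 1, 4/3, 0.
  3·M_0 + 8·M_1 + 1·M_2 = 6(Δ_1 - Δ_0) = 26
  1·M_1 + 8·M_2 + 3·M_3 = 6(Δ_2 - Δ_1) = 2
  3·M_2 + 12·M_3 + 3·M_4 = 6(Δ_3 - Δ_2) = -8
Natural end conditions: M_0 = M_4 = 0.
Solving: M_0 = 0, M_1 = 123/38, M_2 = 2/19, M_3 = -79/114, M_4 = 0.

0.1053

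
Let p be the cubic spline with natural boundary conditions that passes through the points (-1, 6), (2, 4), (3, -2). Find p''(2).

Write σ_i for p''(x_i). With h_i = 3, 1 and divided differences Δ_i = -2/3, -6, the continuity of p' gives the tridiagonal system
  3·σ_0 + 8·σ_1 + 1·σ_2 = 6(Δ_1 - Δ_0) = -32
Natural end conditions: σ_0 = σ_2 = 0.
Solving: σ_0 = 0, σ_1 = -4, σ_2 = 0.

-4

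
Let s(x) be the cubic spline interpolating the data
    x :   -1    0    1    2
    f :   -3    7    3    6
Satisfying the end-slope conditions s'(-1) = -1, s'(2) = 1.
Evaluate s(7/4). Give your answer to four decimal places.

5.2813

Put m_i = s'' at the i-th knot. Here h = (1, 1, 1) and Δ = (10, -4, 3), so the interior equations h_(i-1)·m_(i-1) + 2(h_(i-1)+h_i)·m_i + h_i·m_(i+1) = 6(Δ_i − Δ_(i-1)) read
  1·m_0 + 4·m_1 + 1·m_2 = 6(Δ_1 - Δ_0) = -84
  1·m_1 + 4·m_2 + 1·m_3 = 6(Δ_2 - Δ_1) = 42
Clamped end conditions give two more equations: 2h_0·m_0 + h_0·m_1 = 6(Δ_0 - s'(-1)) = 66 and h_2·m_2 + 2h_2·m_3 = 6(s'(2) - Δ_2) = -12.
Hence m_0 = 160/3, m_1 = -122/3, m_2 = 76/3, m_3 = -56/3.
On [1, 2], s(x) = 3 - 7/3·(x - 1) + 38/3·(x - 1)² - 22/3·(x - 1)³.
With (x - 1) = 3/4: s(7/4) = 169/32.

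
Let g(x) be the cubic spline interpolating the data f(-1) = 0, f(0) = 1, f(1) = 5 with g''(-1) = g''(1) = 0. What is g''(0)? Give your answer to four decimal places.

4.5000

Write M_i for g''(x_i). With h_i = 1, 1 and divided differences Δ_i = 1, 4, the continuity of g' gives the tridiagonal system
  1·M_0 + 4·M_1 + 1·M_2 = 6(Δ_1 - Δ_0) = 18
Natural end conditions: M_0 = M_2 = 0.
Solving: M_0 = 0, M_1 = 9/2, M_2 = 0.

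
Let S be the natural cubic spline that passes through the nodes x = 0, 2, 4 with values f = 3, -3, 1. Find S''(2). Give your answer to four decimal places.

Write M_i for S''(x_i). With h_i = 2, 2 and divided differences Δ_i = -3, 2, the continuity of S' gives the tridiagonal system
  2·M_0 + 8·M_1 + 2·M_2 = 6(Δ_1 - Δ_0) = 30
Natural end conditions: M_0 = M_2 = 0.
Solving: M_0 = 0, M_1 = 15/4, M_2 = 0.

3.7500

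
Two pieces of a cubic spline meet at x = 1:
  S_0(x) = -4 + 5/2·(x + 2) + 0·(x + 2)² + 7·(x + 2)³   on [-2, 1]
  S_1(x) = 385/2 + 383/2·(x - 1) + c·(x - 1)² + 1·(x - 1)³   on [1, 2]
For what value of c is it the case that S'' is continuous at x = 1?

63

S_0''(x) = 0 + 42·(x + 2), so S_0''(1) = 126. On the right, S_1''(1) = 2c, so c = 63.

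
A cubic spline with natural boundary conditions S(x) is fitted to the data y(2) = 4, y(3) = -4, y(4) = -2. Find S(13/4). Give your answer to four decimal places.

With M_i denoting the second derivative at x_i, h_i = 1, 1, and Δ_i = (y_(i+1) − y_i)/h_i = -8, 2:
  1·M_0 + 4·M_1 + 1·M_2 = 6(Δ_1 - Δ_0) = 60
Natural end conditions: M_0 = M_2 = 0.
Solving: M_0 = 0, M_1 = 15, M_2 = 0.
On [3, 4], S(x) = -4 - 3·(x - 3) + 15/2·(x - 3)² - 5/2·(x - 3)³.
With (x - 3) = 1/4: S(13/4) = -553/128.

-4.3203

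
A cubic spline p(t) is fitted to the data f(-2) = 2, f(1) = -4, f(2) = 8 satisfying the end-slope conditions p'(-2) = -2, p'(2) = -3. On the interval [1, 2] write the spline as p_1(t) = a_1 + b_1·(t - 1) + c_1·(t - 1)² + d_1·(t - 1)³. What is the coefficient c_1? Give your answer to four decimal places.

10.7500

With M_i denoting the second derivative at x_i, h_i = 3, 1, and Δ_i = (y_(i+1) − y_i)/h_i = -2, 12:
  3·M_0 + 8·M_1 + 1·M_2 = 6(Δ_1 - Δ_0) = 84
Clamped end conditions give two more equations: 2h_0·M_0 + h_0·M_1 = 6(Δ_0 - p'(-2)) = 0 and h_1·M_1 + 2h_1·M_2 = 6(p'(2) - Δ_1) = -90.
Solving the tridiagonal system: M_0 = -43/4, M_1 = 43/2, M_2 = -223/4.
On [1, 2], with p_1(t) = a_1 + b_1·(t - 1) + c_1·(t - 1)² + d_1·(t - 1)³: c_1 = M_1/2 = 43/4, d_1 = (M_2 - M_1)/(6h_1) = -103/8, b_1 = Δ_1 - h_1(2M_1 + M_2)/6 = 113/8.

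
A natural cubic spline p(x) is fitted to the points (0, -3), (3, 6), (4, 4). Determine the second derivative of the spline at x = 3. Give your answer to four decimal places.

With m_i denoting the second derivative at x_i, h_i = 3, 1, and Δ_i = (y_(i+1) − y_i)/h_i = 3, -2:
  3·m_0 + 8·m_1 + 1·m_2 = 6(Δ_1 - Δ_0) = -30
Natural end conditions: m_0 = m_2 = 0.
Solving: m_0 = 0, m_1 = -15/4, m_2 = 0.

-3.7500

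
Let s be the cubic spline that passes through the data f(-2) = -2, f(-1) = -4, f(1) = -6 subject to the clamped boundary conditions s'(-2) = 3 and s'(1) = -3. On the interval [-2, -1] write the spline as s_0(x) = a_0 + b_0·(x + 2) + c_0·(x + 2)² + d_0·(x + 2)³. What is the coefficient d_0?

4

With M_i denoting the second derivative at x_i, h_i = 1, 2, and Δ_i = (y_(i+1) − y_i)/h_i = -2, -1:
  1·M_0 + 6·M_1 + 2·M_2 = 6(Δ_1 - Δ_0) = 6
Clamped end conditions give two more equations: 2h_0·M_0 + h_0·M_1 = 6(Δ_0 - s'(-2)) = -30 and h_1·M_1 + 2h_1·M_2 = 6(s'(1) - Δ_1) = -12.
Solving: M_0 = -18, M_1 = 6, M_2 = -6.
On [-2, -1], with s_0(x) = a_0 + b_0·(x + 2) + c_0·(x + 2)² + d_0·(x + 2)³: c_0 = M_0/2 = -9, d_0 = (M_1 - M_0)/(6h_0) = 4, b_0 = Δ_0 - h_0(2M_0 + M_1)/6 = 3.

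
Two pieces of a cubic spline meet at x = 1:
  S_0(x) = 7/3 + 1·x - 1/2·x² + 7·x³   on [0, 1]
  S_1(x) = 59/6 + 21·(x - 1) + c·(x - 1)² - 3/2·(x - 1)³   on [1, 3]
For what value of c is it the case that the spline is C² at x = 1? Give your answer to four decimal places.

S_0''(x) = -1 + 42·x, so S_0''(1) = 41. On the right, S_1''(1) = 2c, so c = 41/2.

20.5000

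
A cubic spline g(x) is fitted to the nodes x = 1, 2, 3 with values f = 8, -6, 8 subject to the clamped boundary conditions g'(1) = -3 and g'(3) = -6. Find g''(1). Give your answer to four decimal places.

-76.5000

With M_i denoting the second derivative at x_i, h_i = 1, 1, and Δ_i = (y_(i+1) − y_i)/h_i = -14, 14:
  1·M_0 + 4·M_1 + 1·M_2 = 6(Δ_1 - Δ_0) = 168
Clamped end conditions give two more equations: 2h_0·M_0 + h_0·M_1 = 6(Δ_0 - g'(1)) = -66 and h_1·M_1 + 2h_1·M_2 = 6(g'(3) - Δ_1) = -120.
Solving the tridiagonal system: M_0 = -153/2, M_1 = 87, M_2 = -207/2.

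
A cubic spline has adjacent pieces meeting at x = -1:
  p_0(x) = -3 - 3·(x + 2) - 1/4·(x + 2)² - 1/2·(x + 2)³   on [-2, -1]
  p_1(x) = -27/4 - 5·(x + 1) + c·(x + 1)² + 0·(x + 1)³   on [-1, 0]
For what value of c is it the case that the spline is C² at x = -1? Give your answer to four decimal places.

-1.7500

p_0''(x) = -1/2 - 3·(x + 2), so p_0''(-1) = -7/2. On the right, p_1''(-1) = 2c, so c = -7/4.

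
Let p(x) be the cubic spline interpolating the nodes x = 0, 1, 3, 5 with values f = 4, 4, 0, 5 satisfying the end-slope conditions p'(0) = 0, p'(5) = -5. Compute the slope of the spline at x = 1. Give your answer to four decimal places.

-1.3261

Write σ_i for p''(x_i). With h_i = 1, 2, 2 and divided differences Δ_i = 0, -2, 5/2, the continuity of p' gives the tridiagonal system
  1·σ_0 + 6·σ_1 + 2·σ_2 = 6(Δ_1 - Δ_0) = -12
  2·σ_1 + 8·σ_2 + 2·σ_3 = 6(Δ_2 - Δ_1) = 27
Clamped end conditions give two more equations: 2h_0·σ_0 + h_0·σ_1 = 6(Δ_0 - p'(0)) = 0 and h_2·σ_2 + 2h_2·σ_3 = 6(p'(5) - Δ_2) = -45.
Forward elimination and back-substitution give σ_0 = 61/23, σ_1 = -122/23, σ_2 = 395/46, σ_3 = -715/46.
On [1, 3], p'(x) = b_1 + 2c_1·(x - 1) + 3d_1·(x - 1)² with b_1 = Δ_1 - h_1(2σ_1 + σ_2)/6 = -61/46, c_1 = σ_1/2 = -61/23, d_1 = (σ_2 - σ_1)/(6h_1) = 213/184. So p'(1) = -61/46.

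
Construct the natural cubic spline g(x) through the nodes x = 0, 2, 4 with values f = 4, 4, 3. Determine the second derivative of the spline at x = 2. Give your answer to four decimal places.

Let M_i = g''(x_i). Step sizes h_i = 2, 2; slopes of the chords Δ_i = (y_(i+1) - y_i)/h_i = 0, -1/2.
  2·M_0 + 8·M_1 + 2·M_2 = 6(Δ_1 - Δ_0) = -3
Natural end conditions: M_0 = M_2 = 0.
Solving the tridiagonal system: M_0 = 0, M_1 = -3/8, M_2 = 0.

-0.3750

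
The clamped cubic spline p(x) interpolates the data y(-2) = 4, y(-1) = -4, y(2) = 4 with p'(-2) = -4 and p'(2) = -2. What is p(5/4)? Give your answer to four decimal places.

2.7148

With M_i denoting the second derivative at x_i, h_i = 1, 3, and Δ_i = (y_(i+1) − y_i)/h_i = -8, 8/3:
  1·M_0 + 8·M_1 + 3·M_2 = 6(Δ_1 - Δ_0) = 64
Clamped end conditions give two more equations: 2h_0·M_0 + h_0·M_1 = 6(Δ_0 - p'(-2)) = -24 and h_1·M_1 + 2h_1·M_2 = 6(p'(2) - Δ_1) = -28.
Solving the tridiagonal system: M_0 = -39/2, M_1 = 15, M_2 = -73/6.
On [-1, 2], p(x) = -4 - 25/4·(x + 1) + 15/2·(x + 1)² - 163/108·(x + 1)³.
With (x + 1) = 9/4: p(5/4) = 695/256.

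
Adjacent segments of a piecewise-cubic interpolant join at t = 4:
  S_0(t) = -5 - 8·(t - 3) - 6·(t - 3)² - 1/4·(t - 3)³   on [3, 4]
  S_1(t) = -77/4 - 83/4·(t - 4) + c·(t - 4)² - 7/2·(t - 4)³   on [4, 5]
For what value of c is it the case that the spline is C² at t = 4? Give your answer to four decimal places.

-6.7500

S_0''(t) = -12 - 3/2·(t - 3), so S_0''(4) = -27/2. On the right, S_1''(4) = 2c, so c = -27/4.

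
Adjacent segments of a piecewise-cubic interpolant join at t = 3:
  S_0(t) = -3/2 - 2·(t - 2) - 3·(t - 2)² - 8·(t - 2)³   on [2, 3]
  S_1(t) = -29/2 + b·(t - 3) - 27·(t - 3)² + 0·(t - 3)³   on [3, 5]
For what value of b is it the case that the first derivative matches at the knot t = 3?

S_0'(t) = -2 - 6·(t - 2) - 24·(t - 2)², so S_0'(3) = -32. On the right, S_1'(3) = b, so b = -32.

-32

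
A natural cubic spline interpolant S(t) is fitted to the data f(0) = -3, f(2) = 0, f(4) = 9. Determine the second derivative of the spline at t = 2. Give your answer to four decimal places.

With M_i denoting the second derivative at x_i, h_i = 2, 2, and Δ_i = (y_(i+1) − y_i)/h_i = 3/2, 9/2:
  2·M_0 + 8·M_1 + 2·M_2 = 6(Δ_1 - Δ_0) = 18
Natural end conditions: M_0 = M_2 = 0.
Hence M_0 = 0, M_1 = 9/4, M_2 = 0.

2.2500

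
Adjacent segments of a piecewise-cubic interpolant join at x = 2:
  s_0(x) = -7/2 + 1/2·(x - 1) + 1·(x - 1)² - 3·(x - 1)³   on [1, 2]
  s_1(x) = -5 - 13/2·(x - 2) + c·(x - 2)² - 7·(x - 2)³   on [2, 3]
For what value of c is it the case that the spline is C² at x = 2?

s_0''(x) = 2 - 18·(x - 1), so s_0''(2) = -16. On the right, s_1''(2) = 2c, so c = -8.

-8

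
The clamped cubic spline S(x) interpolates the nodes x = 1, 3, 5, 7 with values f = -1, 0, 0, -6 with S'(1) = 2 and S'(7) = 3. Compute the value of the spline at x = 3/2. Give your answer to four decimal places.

-0.3438

Let M_i = S''(x_i). Step sizes h_i = 2, 2, 2; slopes of the chords Δ_i = (y_(i+1) - y_i)/h_i = 1/2, 0, -3.
  2·M_0 + 8·M_1 + 2·M_2 = 6(Δ_1 - Δ_0) = -3
  2·M_1 + 8·M_2 + 2·M_3 = 6(Δ_2 - Δ_1) = -18
Clamped end conditions give two more equations: 2h_0·M_0 + h_0·M_1 = 6(Δ_0 - S'(1)) = -9 and h_2·M_2 + 2h_2·M_3 = 6(S'(7) - Δ_2) = 36.
Hence M_0 = -19/6, M_1 = 11/6, M_2 = -17/3, M_3 = 71/6.
On [1, 3], S(x) = -1 + 2·(x - 1) - 19/12·(x - 1)² + 5/12·(x - 1)³.
With (x - 1) = 1/2: S(3/2) = -11/32.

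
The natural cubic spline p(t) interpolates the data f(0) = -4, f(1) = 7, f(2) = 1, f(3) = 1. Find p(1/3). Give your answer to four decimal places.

1.1284

With σ_i denoting the second derivative at x_i, h_i = 1, 1, 1, and Δ_i = (y_(i+1) − y_i)/h_i = 11, -6, 0:
  1·σ_0 + 4·σ_1 + 1·σ_2 = 6(Δ_1 - Δ_0) = -102
  1·σ_1 + 4·σ_2 + 1·σ_3 = 6(Δ_2 - Δ_1) = 36
Natural end conditions: σ_0 = σ_3 = 0.
Forward elimination and back-substitution give σ_0 = 0, σ_1 = -148/5, σ_2 = 82/5, σ_3 = 0.
On [0, 1], p(t) = -4 + 239/15·t + 0·t² - 74/15·t³.
With t = 1/3: p(1/3) = 457/405.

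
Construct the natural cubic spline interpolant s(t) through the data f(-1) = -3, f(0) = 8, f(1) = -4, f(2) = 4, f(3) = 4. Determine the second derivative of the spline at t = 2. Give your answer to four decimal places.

Write m_i for s''(x_i). With h_i = 1, 1, 1, 1 and divided differences Δ_i = 11, -12, 8, 0, the continuity of s' gives the tridiagonal system
  1·m_0 + 4·m_1 + 1·m_2 = 6(Δ_1 - Δ_0) = -138
  1·m_1 + 4·m_2 + 1·m_3 = 6(Δ_2 - Δ_1) = 120
  1·m_2 + 4·m_3 + 1·m_4 = 6(Δ_3 - Δ_2) = -48
Natural end conditions: m_0 = m_4 = 0.
Hence m_0 = 0, m_1 = -1299/28, m_2 = 333/7, m_3 = -669/28, m_4 = 0.

-23.8929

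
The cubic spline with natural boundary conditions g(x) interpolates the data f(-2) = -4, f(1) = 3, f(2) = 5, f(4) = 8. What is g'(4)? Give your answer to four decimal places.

Write M_i for g''(x_i). With h_i = 3, 1, 2 and divided differences Δ_i = 7/3, 2, 3/2, the continuity of g' gives the tridiagonal system
  3·M_0 + 8·M_1 + 1·M_2 = 6(Δ_1 - Δ_0) = -2
  1·M_1 + 6·M_2 + 2·M_3 = 6(Δ_2 - Δ_1) = -3
Natural end conditions: M_0 = M_3 = 0.
Solving: M_0 = 0, M_1 = -9/47, M_2 = -22/47, M_3 = 0.
On [2, 4], g'(x) = b_2 + 2c_2·(x - 2) + 3d_2·(x - 2)² with b_2 = Δ_2 - h_2(2M_2 + M_3)/6 = 511/282, c_2 = M_2/2 = -11/47, d_2 = (M_3 - M_2)/(6h_2) = 11/282. So g'(4) = 379/282.

1.3440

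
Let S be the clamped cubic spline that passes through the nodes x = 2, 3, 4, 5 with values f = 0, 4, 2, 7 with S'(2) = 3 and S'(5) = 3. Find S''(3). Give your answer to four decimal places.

-16.4000

With m_i denoting the second derivative at x_i, h_i = 1, 1, 1, and Δ_i = (y_(i+1) − y_i)/h_i = 4, -2, 5:
  1·m_0 + 4·m_1 + 1·m_2 = 6(Δ_1 - Δ_0) = -36
  1·m_1 + 4·m_2 + 1·m_3 = 6(Δ_2 - Δ_1) = 42
Clamped end conditions give two more equations: 2h_0·m_0 + h_0·m_1 = 6(Δ_0 - S'(2)) = 6 and h_2·m_2 + 2h_2·m_3 = 6(S'(5) - Δ_2) = -12.
Solving: m_0 = 56/5, m_1 = -82/5, m_2 = 92/5, m_3 = -76/5.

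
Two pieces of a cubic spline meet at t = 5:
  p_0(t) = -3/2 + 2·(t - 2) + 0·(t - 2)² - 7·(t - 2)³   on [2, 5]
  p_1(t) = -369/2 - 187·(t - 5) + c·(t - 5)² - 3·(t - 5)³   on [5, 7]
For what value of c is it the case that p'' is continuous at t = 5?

p_0''(t) = 0 - 42·(t - 2), so p_0''(5) = -126. On the right, p_1''(5) = 2c, so c = -63.

-63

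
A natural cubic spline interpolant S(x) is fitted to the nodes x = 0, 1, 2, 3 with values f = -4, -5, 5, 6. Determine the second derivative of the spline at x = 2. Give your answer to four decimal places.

Let m_i = S''(x_i). Step sizes h_i = 1, 1, 1; slopes of the chords Δ_i = (y_(i+1) - y_i)/h_i = -1, 10, 1.
  1·m_0 + 4·m_1 + 1·m_2 = 6(Δ_1 - Δ_0) = 66
  1·m_1 + 4·m_2 + 1·m_3 = 6(Δ_2 - Δ_1) = -54
Natural end conditions: m_0 = m_3 = 0.
Solving the tridiagonal system: m_0 = 0, m_1 = 106/5, m_2 = -94/5, m_3 = 0.

-18.8000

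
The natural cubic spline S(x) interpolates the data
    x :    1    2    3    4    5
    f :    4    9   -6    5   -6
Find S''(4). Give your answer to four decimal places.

-48.6429

Let M_i = S''(x_i). Step sizes h_i = 1, 1, 1, 1; slopes of the chords Δ_i = (y_(i+1) - y_i)/h_i = 5, -15, 11, -11.
  1·M_0 + 4·M_1 + 1·M_2 = 6(Δ_1 - Δ_0) = -120
  1·M_1 + 4·M_2 + 1·M_3 = 6(Δ_2 - Δ_1) = 156
  1·M_2 + 4·M_3 + 1·M_4 = 6(Δ_3 - Δ_2) = -132
Natural end conditions: M_0 = M_4 = 0.
Forward elimination and back-substitution give M_0 = 0, M_1 = -639/14, M_2 = 438/7, M_3 = -681/14, M_4 = 0.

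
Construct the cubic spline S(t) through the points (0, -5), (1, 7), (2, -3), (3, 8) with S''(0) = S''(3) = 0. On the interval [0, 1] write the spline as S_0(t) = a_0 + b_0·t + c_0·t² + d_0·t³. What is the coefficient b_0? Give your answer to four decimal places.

19.2667

Write m_i for S''(x_i). With h_i = 1, 1, 1 and divided differences Δ_i = 12, -10, 11, the continuity of S' gives the tridiagonal system
  1·m_0 + 4·m_1 + 1·m_2 = 6(Δ_1 - Δ_0) = -132
  1·m_1 + 4·m_2 + 1·m_3 = 6(Δ_2 - Δ_1) = 126
Natural end conditions: m_0 = m_3 = 0.
Hence m_0 = 0, m_1 = -218/5, m_2 = 212/5, m_3 = 0.
On [0, 1], with S_0(t) = a_0 + b_0·t + c_0·t² + d_0·t³: c_0 = m_0/2 = 0, d_0 = (m_1 - m_0)/(6h_0) = -109/15, b_0 = Δ_0 - h_0(2m_0 + m_1)/6 = 289/15.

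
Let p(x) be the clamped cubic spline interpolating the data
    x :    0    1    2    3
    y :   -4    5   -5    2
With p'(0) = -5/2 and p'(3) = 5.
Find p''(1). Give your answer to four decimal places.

-55.8000

Put M_i = p'' at the i-th knot. Here h = (1, 1, 1) and Δ = (9, -10, 7), so the interior equations h_(i-1)·M_(i-1) + 2(h_(i-1)+h_i)·M_i + h_i·M_(i+1) = 6(Δ_i − Δ_(i-1)) read
  1·M_0 + 4·M_1 + 1·M_2 = 6(Δ_1 - Δ_0) = -114
  1·M_1 + 4·M_2 + 1·M_3 = 6(Δ_2 - Δ_1) = 102
Clamped end conditions give two more equations: 2h_0·M_0 + h_0·M_1 = 6(Δ_0 - p'(0)) = 69 and h_2·M_2 + 2h_2·M_3 = 6(p'(3) - Δ_2) = -12.
Solving: M_0 = 312/5, M_1 = -279/5, M_2 = 234/5, M_3 = -147/5.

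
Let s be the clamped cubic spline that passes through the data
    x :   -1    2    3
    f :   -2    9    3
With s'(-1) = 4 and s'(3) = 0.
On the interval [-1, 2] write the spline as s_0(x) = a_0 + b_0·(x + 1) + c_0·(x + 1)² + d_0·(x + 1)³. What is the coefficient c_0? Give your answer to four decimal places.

Let M_i = s''(x_i). Step sizes h_i = 3, 1; slopes of the chords Δ_i = (y_(i+1) - y_i)/h_i = 11/3, -6.
  3·M_0 + 8·M_1 + 1·M_2 = 6(Δ_1 - Δ_0) = -58
Clamped end conditions give two more equations: 2h_0·M_0 + h_0·M_1 = 6(Δ_0 - s'(-1)) = -2 and h_1·M_1 + 2h_1·M_2 = 6(s'(3) - Δ_1) = 36.
Solving the tridiagonal system: M_0 = 71/12, M_1 = -25/2, M_2 = 97/4.
On [-1, 2], with s_0(x) = a_0 + b_0·(x + 1) + c_0·(x + 1)² + d_0·(x + 1)³: c_0 = M_0/2 = 71/24, d_0 = (M_1 - M_0)/(6h_0) = -221/216, b_0 = Δ_0 - h_0(2M_0 + M_1)/6 = 4.

2.9583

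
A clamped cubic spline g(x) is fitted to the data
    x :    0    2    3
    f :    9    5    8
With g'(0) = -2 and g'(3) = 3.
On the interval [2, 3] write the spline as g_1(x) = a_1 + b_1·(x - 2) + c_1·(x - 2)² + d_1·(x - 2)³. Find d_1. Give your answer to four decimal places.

-1.6667

With σ_i denoting the second derivative at x_i, h_i = 2, 1, and Δ_i = (y_(i+1) − y_i)/h_i = -2, 3:
  2·σ_0 + 6·σ_1 + 1·σ_2 = 6(Δ_1 - Δ_0) = 30
Clamped end conditions give two more equations: 2h_0·σ_0 + h_0·σ_1 = 6(Δ_0 - g'(0)) = 0 and h_1·σ_1 + 2h_1·σ_2 = 6(g'(3) - Δ_1) = 0.
Forward elimination and back-substitution give σ_0 = -10/3, σ_1 = 20/3, σ_2 = -10/3.
On [2, 3], with g_1(x) = a_1 + b_1·(x - 2) + c_1·(x - 2)² + d_1·(x - 2)³: c_1 = σ_1/2 = 10/3, d_1 = (σ_2 - σ_1)/(6h_1) = -5/3, b_1 = Δ_1 - h_1(2σ_1 + σ_2)/6 = 4/3.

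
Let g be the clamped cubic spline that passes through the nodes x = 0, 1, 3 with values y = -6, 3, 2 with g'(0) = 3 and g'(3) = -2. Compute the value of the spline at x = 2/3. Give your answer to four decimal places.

-0.3086

Put m_i = g'' at the i-th knot. Here h = (1, 2) and Δ = (9, -1/2), so the interior equations h_(i-1)·m_(i-1) + 2(h_(i-1)+h_i)·m_i + h_i·m_(i+1) = 6(Δ_i − Δ_(i-1)) read
  1·m_0 + 6·m_1 + 2·m_2 = 6(Δ_1 - Δ_0) = -57
Clamped end conditions give two more equations: 2h_0·m_0 + h_0·m_1 = 6(Δ_0 - g'(0)) = 36 and h_1·m_1 + 2h_1·m_2 = 6(g'(3) - Δ_1) = -9.
Solving the tridiagonal system: m_0 = 155/6, m_1 = -47/3, m_2 = 67/12.
On [0, 1], g(x) = -6 + 3·x + 155/12·x² - 83/12·x³.
With x = 2/3: g(2/3) = -25/81.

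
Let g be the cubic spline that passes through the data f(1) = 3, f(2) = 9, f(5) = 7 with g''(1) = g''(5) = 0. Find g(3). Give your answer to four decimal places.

Let m_i = g''(x_i). Step sizes h_i = 1, 3; slopes of the chords Δ_i = (y_(i+1) - y_i)/h_i = 6, -2/3.
  1·m_0 + 8·m_1 + 3·m_2 = 6(Δ_1 - Δ_0) = -40
Natural end conditions: m_0 = m_2 = 0.
Hence m_0 = 0, m_1 = -5, m_2 = 0.
On [2, 5], g(x) = 9 + 13/3·(x - 2) - 5/2·(x - 2)² + 5/18·(x - 2)³.
With (x - 2) = 1: g(3) = 100/9.

11.1111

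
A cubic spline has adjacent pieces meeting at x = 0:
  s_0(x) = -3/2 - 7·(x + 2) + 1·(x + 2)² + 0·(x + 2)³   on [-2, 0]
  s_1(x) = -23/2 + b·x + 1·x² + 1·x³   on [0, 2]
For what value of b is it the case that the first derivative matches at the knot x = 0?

-3

s_0'(x) = -7 + 2·(x + 2) + 0·(x + 2)², so s_0'(0) = -3. On the right, s_1'(0) = b, so b = -3.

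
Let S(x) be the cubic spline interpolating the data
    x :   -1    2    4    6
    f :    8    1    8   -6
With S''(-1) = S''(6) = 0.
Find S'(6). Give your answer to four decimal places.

-10.0702

Write σ_i for S''(x_i). With h_i = 3, 2, 2 and divided differences Δ_i = -7/3, 7/2, -7, the continuity of S' gives the tridiagonal system
  3·σ_0 + 10·σ_1 + 2·σ_2 = 6(Δ_1 - Δ_0) = 35
  2·σ_1 + 8·σ_2 + 2·σ_3 = 6(Δ_2 - Δ_1) = -63
Natural end conditions: σ_0 = σ_3 = 0.
Hence σ_0 = 0, σ_1 = 203/38, σ_2 = -175/19, σ_3 = 0.
On [4, 6], S'(x) = b_2 + 2c_2·(x - 4) + 3d_2·(x - 4)² with b_2 = Δ_2 - h_2(2σ_2 + σ_3)/6 = -49/57, c_2 = σ_2/2 = -175/38, d_2 = (σ_3 - σ_2)/(6h_2) = 175/228. So S'(6) = -574/57.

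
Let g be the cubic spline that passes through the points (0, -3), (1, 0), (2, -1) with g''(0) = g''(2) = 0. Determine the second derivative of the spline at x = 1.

Let M_i = g''(x_i). Step sizes h_i = 1, 1; slopes of the chords Δ_i = (y_(i+1) - y_i)/h_i = 3, -1.
  1·M_0 + 4·M_1 + 1·M_2 = 6(Δ_1 - Δ_0) = -24
Natural end conditions: M_0 = M_2 = 0.
Hence M_0 = 0, M_1 = -6, M_2 = 0.

-6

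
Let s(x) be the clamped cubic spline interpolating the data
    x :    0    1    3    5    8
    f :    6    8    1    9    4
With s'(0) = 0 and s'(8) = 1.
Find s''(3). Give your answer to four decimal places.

10.1533

Write M_i for s''(x_i). With h_i = 1, 2, 2, 3 and divided differences Δ_i = 2, -7/2, 4, -5/3, the continuity of s' gives the tridiagonal system
  1·M_0 + 6·M_1 + 2·M_2 = 6(Δ_1 - Δ_0) = -33
  2·M_1 + 8·M_2 + 2·M_3 = 6(Δ_2 - Δ_1) = 45
  2·M_2 + 10·M_3 + 3·M_4 = 6(Δ_3 - Δ_2) = -34
Clamped end conditions give two more equations: 2h_0·M_0 + h_0·M_1 = 6(Δ_0 - s'(0)) = 12 and h_3·M_3 + 2h_3·M_4 = 6(s'(8) - Δ_3) = 16.
Solving the tridiagonal system: M_0 = 2415/212, M_1 = -1143/106, M_2 = 4305/424, M_3 = -777/106, M_4 = 4027/636.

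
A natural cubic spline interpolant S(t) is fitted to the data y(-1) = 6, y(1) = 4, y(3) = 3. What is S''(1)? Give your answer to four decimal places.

0.3750

Let M_i = S''(x_i). Step sizes h_i = 2, 2; slopes of the chords Δ_i = (y_(i+1) - y_i)/h_i = -1, -1/2.
  2·M_0 + 8·M_1 + 2·M_2 = 6(Δ_1 - Δ_0) = 3
Natural end conditions: M_0 = M_2 = 0.
Solving: M_0 = 0, M_1 = 3/8, M_2 = 0.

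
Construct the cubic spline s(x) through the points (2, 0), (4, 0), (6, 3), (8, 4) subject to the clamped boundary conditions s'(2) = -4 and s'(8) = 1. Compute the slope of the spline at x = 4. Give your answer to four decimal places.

Let M_i = s''(x_i). Step sizes h_i = 2, 2, 2; slopes of the chords Δ_i = (y_(i+1) - y_i)/h_i = 0, 3/2, 1/2.
  2·M_0 + 8·M_1 + 2·M_2 = 6(Δ_1 - Δ_0) = 9
  2·M_1 + 8·M_2 + 2·M_3 = 6(Δ_2 - Δ_1) = -6
Clamped end conditions give two more equations: 2h_0·M_0 + h_0·M_1 = 6(Δ_0 - s'(2)) = 24 and h_2·M_2 + 2h_2·M_3 = 6(s'(8) - Δ_2) = 3.
Hence M_0 = 91/15, M_1 = -2/15, M_2 = -31/30, M_3 = 19/15.
On [4, 6], s'(x) = b_1 + 2c_1·(x - 4) + 3d_1·(x - 4)² with b_1 = Δ_1 - h_1(2M_1 + M_2)/6 = 29/15, c_1 = M_1/2 = -1/15, d_1 = (M_2 - M_1)/(6h_1) = -3/40. So s'(4) = 29/15.

1.9333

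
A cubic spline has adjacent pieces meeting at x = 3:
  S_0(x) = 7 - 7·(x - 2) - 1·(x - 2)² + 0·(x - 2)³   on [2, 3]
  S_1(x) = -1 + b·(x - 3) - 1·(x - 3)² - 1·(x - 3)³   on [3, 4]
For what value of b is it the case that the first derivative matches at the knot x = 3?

-9

S_0'(x) = -7 - 2·(x - 2) + 0·(x - 2)², so S_0'(3) = -9. On the right, S_1'(3) = b, so b = -9.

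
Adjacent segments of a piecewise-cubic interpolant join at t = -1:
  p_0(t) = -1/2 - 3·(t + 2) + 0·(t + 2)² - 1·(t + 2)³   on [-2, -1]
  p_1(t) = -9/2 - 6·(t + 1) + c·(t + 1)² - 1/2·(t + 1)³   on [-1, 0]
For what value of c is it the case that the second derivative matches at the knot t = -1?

-3

p_0''(t) = 0 - 6·(t + 2), so p_0''(-1) = -6. On the right, p_1''(-1) = 2c, so c = -3.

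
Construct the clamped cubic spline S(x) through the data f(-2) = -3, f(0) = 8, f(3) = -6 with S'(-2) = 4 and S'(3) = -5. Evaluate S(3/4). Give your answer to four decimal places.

7.3383

Let m_i = S''(x_i). Step sizes h_i = 2, 3; slopes of the chords Δ_i = (y_(i+1) - y_i)/h_i = 11/2, -14/3.
  2·m_0 + 10·m_1 + 3·m_2 = 6(Δ_1 - Δ_0) = -61
Clamped end conditions give two more equations: 2h_0·m_0 + h_0·m_1 = 6(Δ_0 - S'(-2)) = 9 and h_1·m_1 + 2h_1·m_2 = 6(S'(3) - Δ_1) = -2.
Solving: m_0 = 131/20, m_1 = -43/5, m_2 = 119/30.
On [0, 3], S(x) = 8 + 39/20·x - 43/10·x² + 377/540·x³.
With x = 3/4: S(3/4) = 9393/1280.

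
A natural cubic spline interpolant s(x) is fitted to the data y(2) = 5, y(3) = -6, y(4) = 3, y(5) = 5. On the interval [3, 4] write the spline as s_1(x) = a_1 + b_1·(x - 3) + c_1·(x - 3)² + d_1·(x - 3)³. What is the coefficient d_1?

Write σ_i for s''(x_i). With h_i = 1, 1, 1 and divided differences Δ_i = -11, 9, 2, the continuity of s' gives the tridiagonal system
  1·σ_0 + 4·σ_1 + 1·σ_2 = 6(Δ_1 - Δ_0) = 120
  1·σ_1 + 4·σ_2 + 1·σ_3 = 6(Δ_2 - Δ_1) = -42
Natural end conditions: σ_0 = σ_3 = 0.
Solving the tridiagonal system: σ_0 = 0, σ_1 = 174/5, σ_2 = -96/5, σ_3 = 0.
On [3, 4], with s_1(x) = a_1 + b_1·(x - 3) + c_1·(x - 3)² + d_1·(x - 3)³: c_1 = σ_1/2 = 87/5, d_1 = (σ_2 - σ_1)/(6h_1) = -9, b_1 = Δ_1 - h_1(2σ_1 + σ_2)/6 = 3/5.

-9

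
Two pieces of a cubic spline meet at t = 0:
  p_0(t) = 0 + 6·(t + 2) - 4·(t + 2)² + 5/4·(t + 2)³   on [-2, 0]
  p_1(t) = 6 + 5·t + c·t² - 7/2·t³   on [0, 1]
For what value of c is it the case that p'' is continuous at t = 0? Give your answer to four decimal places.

p_0''(t) = -8 + 15/2·(t + 2), so p_0''(0) = 7. On the right, p_1''(0) = 2c, so c = 7/2.

3.5000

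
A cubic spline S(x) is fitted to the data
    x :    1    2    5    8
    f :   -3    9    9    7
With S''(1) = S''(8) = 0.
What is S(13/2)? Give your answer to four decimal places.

With M_i denoting the second derivative at x_i, h_i = 1, 3, 3, and Δ_i = (y_(i+1) − y_i)/h_i = 12, 0, -2/3:
  1·M_0 + 8·M_1 + 3·M_2 = 6(Δ_1 - Δ_0) = -72
  3·M_1 + 12·M_2 + 3·M_3 = 6(Δ_2 - Δ_1) = -4
Natural end conditions: M_0 = M_3 = 0.
Solving the tridiagonal system: M_0 = 0, M_1 = -284/29, M_2 = 184/87, M_3 = 0.
On [5, 8], S(x) = 9 - 242/87·(x - 5) + 92/87·(x - 5)² - 92/783·(x - 5)³.
With (x - 5) = 3/2: S(13/2) = 395/58.

6.8103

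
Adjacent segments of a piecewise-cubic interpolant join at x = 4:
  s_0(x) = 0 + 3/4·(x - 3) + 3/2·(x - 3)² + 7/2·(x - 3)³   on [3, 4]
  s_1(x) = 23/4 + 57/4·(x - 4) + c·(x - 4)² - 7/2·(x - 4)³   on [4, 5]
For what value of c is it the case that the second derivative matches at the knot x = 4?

s_0''(x) = 3 + 21·(x - 3), so s_0''(4) = 24. On the right, s_1''(4) = 2c, so c = 12.

12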